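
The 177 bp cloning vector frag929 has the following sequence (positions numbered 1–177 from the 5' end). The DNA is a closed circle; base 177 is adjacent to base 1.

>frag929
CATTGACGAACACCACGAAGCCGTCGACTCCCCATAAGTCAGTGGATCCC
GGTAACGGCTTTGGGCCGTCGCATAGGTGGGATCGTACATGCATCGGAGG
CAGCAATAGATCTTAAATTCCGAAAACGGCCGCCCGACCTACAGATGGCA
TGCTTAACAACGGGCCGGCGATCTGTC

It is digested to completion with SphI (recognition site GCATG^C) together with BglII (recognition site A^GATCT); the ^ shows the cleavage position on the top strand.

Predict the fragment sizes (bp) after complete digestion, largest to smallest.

133, 44 bp

The SphI site (GCATGC) starts at position 148.
SphI cuts after base 5 of each site (before the last base), so after position 152.
The BglII site (AGATCT) starts at position 108.
BglII cuts after the first base of each site, so after position 108.
Combined cut positions: 108, 152.
Circular molecule, 2 cuts → 2 fragments:
  109–152 → 44 bp
  153–177 then 1–108 → 25 + 108 = 133 bp
Sorted largest to smallest: 133, 44 bp.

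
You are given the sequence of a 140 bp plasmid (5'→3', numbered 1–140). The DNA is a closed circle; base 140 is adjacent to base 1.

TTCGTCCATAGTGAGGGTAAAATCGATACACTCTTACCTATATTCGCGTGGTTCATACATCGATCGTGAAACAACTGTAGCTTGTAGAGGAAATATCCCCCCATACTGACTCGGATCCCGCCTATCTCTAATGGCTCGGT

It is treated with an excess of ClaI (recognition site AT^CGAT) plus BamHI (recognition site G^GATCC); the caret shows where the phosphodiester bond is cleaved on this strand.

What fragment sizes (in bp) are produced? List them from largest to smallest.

53, 50, 37 bp

ClaI sites (ATCGAT) start at positions 22, 59.
ClaI cuts after base 2 of each site, so after positions 23, 60.
The BamHI site (GGATCC) starts at position 113.
BamHI cuts after the first base of each site, so after position 113.
Combined cut positions: 23, 60, 113.
Circular molecule, 3 cuts → 3 fragments:
  24–60 → 37 bp
  61–113 → 53 bp
  114–140 then 1–23 → 27 + 23 = 50 bp
Sorted largest to smallest: 53, 50, 37 bp.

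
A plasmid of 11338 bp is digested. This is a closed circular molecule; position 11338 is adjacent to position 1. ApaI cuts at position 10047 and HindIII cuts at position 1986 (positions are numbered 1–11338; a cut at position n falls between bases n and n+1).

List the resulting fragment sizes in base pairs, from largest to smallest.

8061, 3277 bp

Combined cut positions (sorted): 1986, 10047.
Circular molecule, 2 cuts → 2 fragments:
  10047 − 1986 = 8061 bp
  wrap: 11338 − 10047 + 1986 = 3277 bp
Sorted largest to smallest: 8061, 3277 bp.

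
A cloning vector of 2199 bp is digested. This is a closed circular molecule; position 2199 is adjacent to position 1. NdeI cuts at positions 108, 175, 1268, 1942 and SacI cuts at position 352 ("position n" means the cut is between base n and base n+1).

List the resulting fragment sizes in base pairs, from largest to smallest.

Combined cut positions (sorted): 108, 175, 352, 1268, 1942.
Circular molecule, 5 cuts → 5 fragments:
  175 − 108 = 67 bp
  352 − 175 = 177 bp
  1268 − 352 = 916 bp
  1942 − 1268 = 674 bp
  wrap: 2199 − 1942 + 108 = 365 bp
Sorted largest to smallest: 916, 674, 365, 177, 67 bp.

916, 674, 365, 177, 67 bp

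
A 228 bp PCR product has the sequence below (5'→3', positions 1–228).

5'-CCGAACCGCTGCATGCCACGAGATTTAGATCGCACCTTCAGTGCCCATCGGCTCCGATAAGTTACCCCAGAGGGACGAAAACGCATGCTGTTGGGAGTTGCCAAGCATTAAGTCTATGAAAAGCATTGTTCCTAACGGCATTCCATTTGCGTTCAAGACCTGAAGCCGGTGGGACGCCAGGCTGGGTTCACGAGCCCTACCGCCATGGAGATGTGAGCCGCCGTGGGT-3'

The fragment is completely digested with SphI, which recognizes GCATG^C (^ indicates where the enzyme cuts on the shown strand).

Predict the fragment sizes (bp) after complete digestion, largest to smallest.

141, 72, 15 bp

SphI sites (GCATGC) start at positions 11, 83.
SphI cuts after base 5 of each site (before the last base), so after positions 15, 87.
Linear molecule, 2 cuts → 3 fragments:
  1–15 → 15 bp
  16–87 → 72 bp
  88–228 → 141 bp
Sorted largest to smallest: 141, 72, 15 bp.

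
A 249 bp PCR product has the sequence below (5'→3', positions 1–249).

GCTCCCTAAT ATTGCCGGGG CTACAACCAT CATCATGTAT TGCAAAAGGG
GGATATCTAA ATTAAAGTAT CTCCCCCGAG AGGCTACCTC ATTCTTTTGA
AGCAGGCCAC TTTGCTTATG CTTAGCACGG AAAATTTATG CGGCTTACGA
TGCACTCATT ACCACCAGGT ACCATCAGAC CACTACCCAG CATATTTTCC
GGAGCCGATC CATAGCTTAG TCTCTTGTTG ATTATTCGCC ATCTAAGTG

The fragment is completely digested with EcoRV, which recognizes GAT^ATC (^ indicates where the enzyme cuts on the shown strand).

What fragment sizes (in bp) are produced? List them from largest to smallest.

195, 54 bp

The EcoRV site (GATATC) starts at position 52.
EcoRV cuts after base 3 of each site, so after position 54.
Linear molecule, 1 cut → 2 fragments:
  1–54 → 54 bp
  55–249 → 195 bp
Sorted largest to smallest: 195, 54 bp.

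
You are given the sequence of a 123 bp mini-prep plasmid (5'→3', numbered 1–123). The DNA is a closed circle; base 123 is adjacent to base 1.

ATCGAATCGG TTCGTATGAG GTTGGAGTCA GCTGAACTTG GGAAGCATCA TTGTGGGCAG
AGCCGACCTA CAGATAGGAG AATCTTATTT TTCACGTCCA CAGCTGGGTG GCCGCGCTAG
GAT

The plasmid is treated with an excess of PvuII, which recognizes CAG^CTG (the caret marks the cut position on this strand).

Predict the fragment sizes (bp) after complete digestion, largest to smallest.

PvuII sites (CAGCTG) start at positions 29, 101.
PvuII cuts after base 3 of each site, so after positions 31, 103.
Circular molecule, 2 cuts → 2 fragments:
  32–103 → 72 bp
  104–123 then 1–31 → 20 + 31 = 51 bp
Sorted largest to smallest: 72, 51 bp.

72, 51 bp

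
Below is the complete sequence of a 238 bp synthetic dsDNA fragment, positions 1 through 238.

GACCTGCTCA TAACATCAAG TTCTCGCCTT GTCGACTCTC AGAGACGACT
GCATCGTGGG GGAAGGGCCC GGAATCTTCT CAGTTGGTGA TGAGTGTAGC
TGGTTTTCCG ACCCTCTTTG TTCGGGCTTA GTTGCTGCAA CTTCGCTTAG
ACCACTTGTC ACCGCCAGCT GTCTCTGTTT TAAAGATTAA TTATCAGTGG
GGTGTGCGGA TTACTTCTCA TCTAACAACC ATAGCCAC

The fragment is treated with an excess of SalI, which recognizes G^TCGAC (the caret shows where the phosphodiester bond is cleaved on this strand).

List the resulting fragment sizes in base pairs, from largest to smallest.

207, 31 bp

The SalI site (GTCGAC) starts at position 31.
SalI cuts after the first base of each site, so after position 31.
Linear molecule, 1 cut → 2 fragments:
  1–31 → 31 bp
  32–238 → 207 bp
Sorted largest to smallest: 207, 31 bp.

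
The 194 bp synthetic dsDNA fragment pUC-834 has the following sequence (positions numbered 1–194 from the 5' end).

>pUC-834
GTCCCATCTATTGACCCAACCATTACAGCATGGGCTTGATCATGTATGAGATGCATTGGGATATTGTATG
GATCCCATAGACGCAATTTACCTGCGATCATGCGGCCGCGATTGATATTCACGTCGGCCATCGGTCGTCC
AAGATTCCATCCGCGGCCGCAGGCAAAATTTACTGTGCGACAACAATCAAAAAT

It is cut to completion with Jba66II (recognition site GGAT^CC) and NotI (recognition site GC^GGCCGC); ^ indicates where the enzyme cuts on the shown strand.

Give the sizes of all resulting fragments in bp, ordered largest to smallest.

The Jba66II site (GGATCC) starts at position 70.
Jba66II cuts after base 4 of each site, so after position 73.
NotI sites (GCGGCCGC) start at positions 102, 153.
NotI cuts after base 2 of each site, so after positions 103, 154.
Combined cut positions: 73, 103, 154.
Linear molecule, 3 cuts → 4 fragments:
  1–73 → 73 bp
  74–103 → 30 bp
  104–154 → 51 bp
  155–194 → 40 bp
Sorted largest to smallest: 73, 51, 40, 30 bp.

73, 51, 40, 30 bp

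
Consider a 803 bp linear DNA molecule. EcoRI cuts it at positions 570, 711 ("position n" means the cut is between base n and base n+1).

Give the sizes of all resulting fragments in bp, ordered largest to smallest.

Linear molecule, 2 cuts → 3 fragments:
  570 − 0 = 570 bp
  711 − 570 = 141 bp
  803 − 711 = 92 bp
Sorted largest to smallest: 570, 141, 92 bp.

570, 141, 92 bp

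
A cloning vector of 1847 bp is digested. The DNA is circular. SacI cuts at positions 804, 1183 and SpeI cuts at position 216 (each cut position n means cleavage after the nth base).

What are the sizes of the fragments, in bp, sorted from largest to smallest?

880, 588, 379 bp

Combined cut positions (sorted): 216, 804, 1183.
Circular molecule, 3 cuts → 3 fragments:
  804 − 216 = 588 bp
  1183 − 804 = 379 bp
  wrap: 1847 − 1183 + 216 = 880 bp
Sorted largest to smallest: 880, 588, 379 bp.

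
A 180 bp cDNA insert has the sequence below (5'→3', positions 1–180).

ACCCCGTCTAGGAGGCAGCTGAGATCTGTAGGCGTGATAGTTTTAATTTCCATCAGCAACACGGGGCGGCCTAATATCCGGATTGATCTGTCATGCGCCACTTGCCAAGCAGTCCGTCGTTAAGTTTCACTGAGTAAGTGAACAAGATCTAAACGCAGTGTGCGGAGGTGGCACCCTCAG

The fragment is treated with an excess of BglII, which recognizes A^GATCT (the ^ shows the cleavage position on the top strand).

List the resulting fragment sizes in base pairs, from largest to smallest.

BglII sites (AGATCT) start at positions 22, 145.
BglII cuts after the first base of each site, so after positions 22, 145.
Linear molecule, 2 cuts → 3 fragments:
  1–22 → 22 bp
  23–145 → 123 bp
  146–180 → 35 bp
Sorted largest to smallest: 123, 35, 22 bp.

123, 35, 22 bp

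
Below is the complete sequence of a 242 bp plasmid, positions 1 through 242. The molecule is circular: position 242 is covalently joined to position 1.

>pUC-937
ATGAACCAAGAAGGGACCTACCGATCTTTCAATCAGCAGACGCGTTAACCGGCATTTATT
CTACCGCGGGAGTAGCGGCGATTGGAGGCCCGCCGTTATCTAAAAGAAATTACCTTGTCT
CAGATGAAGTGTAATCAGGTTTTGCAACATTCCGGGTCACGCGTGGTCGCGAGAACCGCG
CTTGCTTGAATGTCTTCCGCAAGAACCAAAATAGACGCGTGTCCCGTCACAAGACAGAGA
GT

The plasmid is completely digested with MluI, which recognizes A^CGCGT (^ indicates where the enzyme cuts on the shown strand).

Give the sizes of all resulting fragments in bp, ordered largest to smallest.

MluI sites (ACGCGT) start at positions 40, 159, 215.
MluI cuts after the first base of each site, so after positions 40, 159, 215.
Circular molecule, 3 cuts → 3 fragments:
  41–159 → 119 bp
  160–215 → 56 bp
  216–242 then 1–40 → 27 + 40 = 67 bp
Sorted largest to smallest: 119, 67, 56 bp.

119, 67, 56 bp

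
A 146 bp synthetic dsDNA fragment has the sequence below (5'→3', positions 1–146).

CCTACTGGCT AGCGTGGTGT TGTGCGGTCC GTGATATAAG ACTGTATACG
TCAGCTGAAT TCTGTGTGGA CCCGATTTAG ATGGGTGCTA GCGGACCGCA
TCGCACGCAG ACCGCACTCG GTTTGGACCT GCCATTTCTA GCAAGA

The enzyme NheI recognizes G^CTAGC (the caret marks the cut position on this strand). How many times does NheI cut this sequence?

2

GCTAGC occurs starting at positions 8, 87.
NheI cuts at 2 sites.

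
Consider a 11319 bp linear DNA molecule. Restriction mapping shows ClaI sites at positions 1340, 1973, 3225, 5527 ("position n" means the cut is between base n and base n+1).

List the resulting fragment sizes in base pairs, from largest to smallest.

5792, 2302, 1340, 1252, 633 bp

Linear molecule, 4 cuts → 5 fragments:
  1340 − 0 = 1340 bp
  1973 − 1340 = 633 bp
  3225 − 1973 = 1252 bp
  5527 − 3225 = 2302 bp
  11319 − 5527 = 5792 bp
Sorted largest to smallest: 5792, 2302, 1340, 1252, 633 bp.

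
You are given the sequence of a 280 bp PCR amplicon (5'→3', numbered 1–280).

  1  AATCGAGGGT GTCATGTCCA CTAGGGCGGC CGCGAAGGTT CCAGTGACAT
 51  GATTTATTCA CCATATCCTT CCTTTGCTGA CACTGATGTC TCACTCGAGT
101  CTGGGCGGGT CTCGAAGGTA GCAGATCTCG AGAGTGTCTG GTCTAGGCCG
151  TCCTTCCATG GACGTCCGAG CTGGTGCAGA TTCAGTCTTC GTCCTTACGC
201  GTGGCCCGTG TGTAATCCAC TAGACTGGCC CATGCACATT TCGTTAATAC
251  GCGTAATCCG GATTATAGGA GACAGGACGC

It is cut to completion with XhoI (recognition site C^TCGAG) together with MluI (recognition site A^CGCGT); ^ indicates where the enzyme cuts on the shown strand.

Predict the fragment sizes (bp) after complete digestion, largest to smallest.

94, 70, 52, 33, 31 bp

XhoI sites (CTCGAG) start at positions 94, 127.
XhoI cuts after the first base of each site, so after positions 94, 127.
MluI sites (ACGCGT) start at positions 197, 249.
MluI cuts after the first base of each site, so after positions 197, 249.
Combined cut positions: 94, 127, 197, 249.
Linear molecule, 4 cuts → 5 fragments:
  1–94 → 94 bp
  95–127 → 33 bp
  128–197 → 70 bp
  198–249 → 52 bp
  250–280 → 31 bp
Sorted largest to smallest: 94, 70, 52, 33, 31 bp.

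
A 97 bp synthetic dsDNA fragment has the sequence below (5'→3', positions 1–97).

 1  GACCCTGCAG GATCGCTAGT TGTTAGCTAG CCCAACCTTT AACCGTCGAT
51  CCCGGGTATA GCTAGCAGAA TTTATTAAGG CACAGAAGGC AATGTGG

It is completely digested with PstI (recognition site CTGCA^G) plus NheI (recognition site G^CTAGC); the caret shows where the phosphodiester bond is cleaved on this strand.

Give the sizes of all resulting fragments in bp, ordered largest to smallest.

36, 35, 17, 9 bp

The PstI site (CTGCAG) starts at position 5.
PstI cuts after base 5 of each site (before the last base), so after position 9.
NheI sites (GCTAGC) start at positions 26, 61.
NheI cuts after the first base of each site, so after positions 26, 61.
Combined cut positions: 9, 26, 61.
Linear molecule, 3 cuts → 4 fragments:
  1–9 → 9 bp
  10–26 → 17 bp
  27–61 → 35 bp
  62–97 → 36 bp
Sorted largest to smallest: 36, 35, 17, 9 bp.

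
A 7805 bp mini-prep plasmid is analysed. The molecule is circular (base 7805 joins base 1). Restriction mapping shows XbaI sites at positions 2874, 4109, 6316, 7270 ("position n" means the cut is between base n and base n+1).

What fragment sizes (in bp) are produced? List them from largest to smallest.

Circular molecule, 4 cuts → 4 fragments:
  4109 − 2874 = 1235 bp
  6316 − 4109 = 2207 bp
  7270 − 6316 = 954 bp
  wrap: 7805 − 7270 + 2874 = 3409 bp
Sorted largest to smallest: 3409, 2207, 1235, 954 bp.

3409, 2207, 1235, 954 bp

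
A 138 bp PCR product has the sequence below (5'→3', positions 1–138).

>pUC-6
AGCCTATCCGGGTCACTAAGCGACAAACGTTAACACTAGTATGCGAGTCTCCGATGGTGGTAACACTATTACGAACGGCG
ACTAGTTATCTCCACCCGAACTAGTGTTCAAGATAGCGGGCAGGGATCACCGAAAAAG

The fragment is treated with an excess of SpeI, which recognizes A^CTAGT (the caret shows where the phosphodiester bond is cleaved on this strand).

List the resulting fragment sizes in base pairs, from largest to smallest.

46, 38, 35, 19 bp

SpeI sites (ACTAGT) start at positions 35, 81, 100.
SpeI cuts after the first base of each site, so after positions 35, 81, 100.
Linear molecule, 3 cuts → 4 fragments:
  1–35 → 35 bp
  36–81 → 46 bp
  82–100 → 19 bp
  101–138 → 38 bp
Sorted largest to smallest: 46, 38, 35, 19 bp.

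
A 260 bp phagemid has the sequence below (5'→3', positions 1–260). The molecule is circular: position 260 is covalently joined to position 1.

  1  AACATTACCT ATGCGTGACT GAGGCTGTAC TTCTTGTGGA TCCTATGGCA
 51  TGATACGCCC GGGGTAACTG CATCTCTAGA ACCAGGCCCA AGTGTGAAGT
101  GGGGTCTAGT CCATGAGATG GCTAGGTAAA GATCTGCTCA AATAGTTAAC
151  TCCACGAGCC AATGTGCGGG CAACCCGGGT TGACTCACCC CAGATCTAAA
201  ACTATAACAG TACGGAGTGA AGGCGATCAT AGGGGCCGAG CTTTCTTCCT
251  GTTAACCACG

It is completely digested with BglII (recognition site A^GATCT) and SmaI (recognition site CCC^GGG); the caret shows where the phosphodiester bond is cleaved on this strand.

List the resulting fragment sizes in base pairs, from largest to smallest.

128, 70, 46, 16 bp

BglII sites (AGATCT) start at positions 130, 192.
BglII cuts after the first base of each site, so after positions 130, 192.
SmaI sites (CCCGGG) start at positions 58, 174.
SmaI cuts after base 3 of each site, so after positions 60, 176.
Combined cut positions: 60, 130, 176, 192.
Circular molecule, 4 cuts → 4 fragments:
  61–130 → 70 bp
  131–176 → 46 bp
  177–192 → 16 bp
  193–260 then 1–60 → 68 + 60 = 128 bp
Sorted largest to smallest: 128, 70, 46, 16 bp.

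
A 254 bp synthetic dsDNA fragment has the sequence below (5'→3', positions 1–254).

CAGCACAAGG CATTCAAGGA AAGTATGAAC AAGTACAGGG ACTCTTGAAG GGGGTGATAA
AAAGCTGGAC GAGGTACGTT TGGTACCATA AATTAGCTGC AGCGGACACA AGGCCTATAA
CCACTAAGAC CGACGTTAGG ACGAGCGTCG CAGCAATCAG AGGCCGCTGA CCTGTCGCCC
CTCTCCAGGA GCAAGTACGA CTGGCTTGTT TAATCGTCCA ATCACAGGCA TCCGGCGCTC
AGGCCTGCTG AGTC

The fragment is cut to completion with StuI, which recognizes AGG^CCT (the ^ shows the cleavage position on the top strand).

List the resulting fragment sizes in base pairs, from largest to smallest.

130, 113, 11 bp

StuI sites (AGGCCT) start at positions 111, 241.
StuI cuts after base 3 of each site, so after positions 113, 243.
Linear molecule, 2 cuts → 3 fragments:
  1–113 → 113 bp
  114–243 → 130 bp
  244–254 → 11 bp
Sorted largest to smallest: 130, 113, 11 bp.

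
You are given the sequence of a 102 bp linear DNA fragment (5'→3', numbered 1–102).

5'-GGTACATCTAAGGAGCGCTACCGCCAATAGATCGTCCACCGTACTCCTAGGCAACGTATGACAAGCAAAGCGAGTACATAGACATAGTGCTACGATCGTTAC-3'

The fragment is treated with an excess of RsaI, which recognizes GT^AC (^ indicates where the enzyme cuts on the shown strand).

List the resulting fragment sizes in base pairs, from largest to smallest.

RsaI sites (GTAC) start at positions 2, 41, 74.
RsaI cuts after base 2 of each site, so after positions 3, 42, 75.
Linear molecule, 3 cuts → 4 fragments:
  1–3 → 3 bp
  4–42 → 39 bp
  43–75 → 33 bp
  76–102 → 27 bp
Sorted largest to smallest: 39, 33, 27, 3 bp.

39, 33, 27, 3 bp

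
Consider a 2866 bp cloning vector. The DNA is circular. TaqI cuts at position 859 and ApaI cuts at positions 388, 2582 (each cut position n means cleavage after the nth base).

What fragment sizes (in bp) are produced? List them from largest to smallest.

Combined cut positions (sorted): 388, 859, 2582.
Circular molecule, 3 cuts → 3 fragments:
  859 − 388 = 471 bp
  2582 − 859 = 1723 bp
  wrap: 2866 − 2582 + 388 = 672 bp
Sorted largest to smallest: 1723, 672, 471 bp.

1723, 672, 471 bp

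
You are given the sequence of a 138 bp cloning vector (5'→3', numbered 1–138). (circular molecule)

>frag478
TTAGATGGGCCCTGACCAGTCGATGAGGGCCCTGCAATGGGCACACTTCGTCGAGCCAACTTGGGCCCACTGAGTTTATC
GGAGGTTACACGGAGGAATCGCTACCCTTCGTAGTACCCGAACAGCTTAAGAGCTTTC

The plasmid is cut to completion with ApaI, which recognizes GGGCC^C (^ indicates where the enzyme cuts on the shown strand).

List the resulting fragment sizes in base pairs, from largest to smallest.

ApaI sites (GGGCCC) start at positions 7, 27, 63.
ApaI cuts after base 5 of each site (before the last base), so after positions 11, 31, 67.
Circular molecule, 3 cuts → 3 fragments:
  12–31 → 20 bp
  32–67 → 36 bp
  68–138 then 1–11 → 71 + 11 = 82 bp
Sorted largest to smallest: 82, 36, 20 bp.

82, 36, 20 bp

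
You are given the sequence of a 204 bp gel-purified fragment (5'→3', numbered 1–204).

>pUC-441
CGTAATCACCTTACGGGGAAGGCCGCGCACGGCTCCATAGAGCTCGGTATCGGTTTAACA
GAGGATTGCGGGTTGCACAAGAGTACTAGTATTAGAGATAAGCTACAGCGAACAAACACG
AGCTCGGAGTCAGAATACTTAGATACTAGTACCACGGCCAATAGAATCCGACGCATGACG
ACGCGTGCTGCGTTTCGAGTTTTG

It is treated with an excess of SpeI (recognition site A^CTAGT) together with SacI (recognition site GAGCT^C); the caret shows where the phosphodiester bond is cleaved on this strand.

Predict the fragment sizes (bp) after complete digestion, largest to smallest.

SpeI sites (ACTAGT) start at positions 85, 145.
SpeI cuts after the first base of each site, so after positions 85, 145.
SacI sites (GAGCTC) start at positions 40, 120.
SacI cuts after base 5 of each site (before the last base), so after positions 44, 124.
Combined cut positions: 44, 85, 124, 145.
Linear molecule, 4 cuts → 5 fragments:
  1–44 → 44 bp
  45–85 → 41 bp
  86–124 → 39 bp
  125–145 → 21 bp
  146–204 → 59 bp
Sorted largest to smallest: 59, 44, 41, 39, 21 bp.

59, 44, 41, 39, 21 bp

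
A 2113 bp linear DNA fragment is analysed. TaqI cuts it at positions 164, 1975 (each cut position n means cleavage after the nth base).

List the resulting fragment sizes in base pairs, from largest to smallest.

Linear molecule, 2 cuts → 3 fragments:
  164 − 0 = 164 bp
  1975 − 164 = 1811 bp
  2113 − 1975 = 138 bp
Sorted largest to smallest: 1811, 164, 138 bp.

1811, 164, 138 bp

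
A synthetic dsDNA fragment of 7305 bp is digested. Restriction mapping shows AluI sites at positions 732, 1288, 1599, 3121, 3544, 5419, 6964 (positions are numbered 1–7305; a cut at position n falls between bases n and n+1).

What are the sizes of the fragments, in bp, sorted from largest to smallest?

Linear molecule, 7 cuts → 8 fragments:
  732 − 0 = 732 bp
  1288 − 732 = 556 bp
  1599 − 1288 = 311 bp
  3121 − 1599 = 1522 bp
  3544 − 3121 = 423 bp
  5419 − 3544 = 1875 bp
  6964 − 5419 = 1545 bp
  7305 − 6964 = 341 bp
Sorted largest to smallest: 1875, 1545, 1522, 732, 556, 423, 341, 311 bp.

1875, 1545, 1522, 732, 556, 423, 341, 311 bp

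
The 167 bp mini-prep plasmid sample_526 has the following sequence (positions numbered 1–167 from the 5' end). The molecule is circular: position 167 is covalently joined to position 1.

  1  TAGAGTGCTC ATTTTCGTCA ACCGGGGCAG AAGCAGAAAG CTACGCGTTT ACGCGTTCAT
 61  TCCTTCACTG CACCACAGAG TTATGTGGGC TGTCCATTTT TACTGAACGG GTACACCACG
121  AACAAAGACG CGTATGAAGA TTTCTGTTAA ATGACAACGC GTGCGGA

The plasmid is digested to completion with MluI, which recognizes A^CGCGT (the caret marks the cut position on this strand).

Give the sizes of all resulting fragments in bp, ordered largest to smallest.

MluI sites (ACGCGT) start at positions 43, 51, 128, 157.
MluI cuts after the first base of each site, so after positions 43, 51, 128, 157.
Circular molecule, 4 cuts → 4 fragments:
  44–51 → 8 bp
  52–128 → 77 bp
  129–157 → 29 bp
  158–167 then 1–43 → 10 + 43 = 53 bp
Sorted largest to smallest: 77, 53, 29, 8 bp.

77, 53, 29, 8 bp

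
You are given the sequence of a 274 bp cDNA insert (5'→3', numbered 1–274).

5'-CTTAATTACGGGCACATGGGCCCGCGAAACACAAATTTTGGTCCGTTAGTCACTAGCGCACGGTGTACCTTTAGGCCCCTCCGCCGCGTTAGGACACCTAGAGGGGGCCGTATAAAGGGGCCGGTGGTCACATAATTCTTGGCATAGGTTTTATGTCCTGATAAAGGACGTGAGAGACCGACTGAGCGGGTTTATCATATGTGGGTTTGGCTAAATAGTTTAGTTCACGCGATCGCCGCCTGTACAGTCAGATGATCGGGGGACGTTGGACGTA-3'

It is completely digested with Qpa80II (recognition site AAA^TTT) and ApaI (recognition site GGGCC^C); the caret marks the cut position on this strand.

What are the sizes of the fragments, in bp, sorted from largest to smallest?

The Qpa80II site (AAATTT) starts at position 33.
Qpa80II cuts after base 3 of each site, so after position 35.
The ApaI site (GGGCCC) starts at position 18.
ApaI cuts after base 5 of each site (before the last base), so after position 22.
Combined cut positions: 22, 35.
Linear molecule, 2 cuts → 3 fragments:
  1–22 → 22 bp
  23–35 → 13 bp
  36–274 → 239 bp
Sorted largest to smallest: 239, 22, 13 bp.

239, 22, 13 bp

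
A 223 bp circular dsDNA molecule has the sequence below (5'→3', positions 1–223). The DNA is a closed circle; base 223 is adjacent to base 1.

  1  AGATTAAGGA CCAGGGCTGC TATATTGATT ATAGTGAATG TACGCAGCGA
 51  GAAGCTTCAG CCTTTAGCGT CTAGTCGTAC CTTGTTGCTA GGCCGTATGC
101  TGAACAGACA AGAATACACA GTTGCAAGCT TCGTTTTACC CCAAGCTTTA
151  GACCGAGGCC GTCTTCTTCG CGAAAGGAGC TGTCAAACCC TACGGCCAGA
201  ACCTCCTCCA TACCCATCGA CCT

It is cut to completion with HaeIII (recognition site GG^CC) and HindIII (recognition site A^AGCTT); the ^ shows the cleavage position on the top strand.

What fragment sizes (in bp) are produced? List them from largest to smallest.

80, 40, 37, 34, 17, 15 bp

HaeIII sites (GGCC) start at positions 91, 157, 194.
HaeIII cuts after base 2 of each site, so after positions 92, 158, 195.
HindIII sites (AAGCTT) start at positions 52, 126, 143.
HindIII cuts after the first base of each site, so after positions 52, 126, 143.
Combined cut positions: 52, 92, 126, 143, 158, 195.
Circular molecule, 6 cuts → 6 fragments:
  53–92 → 40 bp
  93–126 → 34 bp
  127–143 → 17 bp
  144–158 → 15 bp
  159–195 → 37 bp
  196–223 then 1–52 → 28 + 52 = 80 bp
Sorted largest to smallest: 80, 40, 37, 34, 17, 15 bp.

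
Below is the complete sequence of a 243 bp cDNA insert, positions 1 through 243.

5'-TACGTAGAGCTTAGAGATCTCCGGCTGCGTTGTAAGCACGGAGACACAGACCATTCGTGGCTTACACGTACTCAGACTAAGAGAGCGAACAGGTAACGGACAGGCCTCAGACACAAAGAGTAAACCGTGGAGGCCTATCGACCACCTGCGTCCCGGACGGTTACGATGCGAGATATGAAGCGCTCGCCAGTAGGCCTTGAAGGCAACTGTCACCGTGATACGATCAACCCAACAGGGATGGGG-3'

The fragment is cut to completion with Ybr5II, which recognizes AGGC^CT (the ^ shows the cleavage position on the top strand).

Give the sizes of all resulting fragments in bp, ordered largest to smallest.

105, 61, 48, 29 bp

Ybr5II sites (AGGCCT) start at positions 102, 131, 192.
Ybr5II cuts after base 4 of each site, so after positions 105, 134, 195.
Linear molecule, 3 cuts → 4 fragments:
  1–105 → 105 bp
  106–134 → 29 bp
  135–195 → 61 bp
  196–243 → 48 bp
Sorted largest to smallest: 105, 61, 48, 29 bp.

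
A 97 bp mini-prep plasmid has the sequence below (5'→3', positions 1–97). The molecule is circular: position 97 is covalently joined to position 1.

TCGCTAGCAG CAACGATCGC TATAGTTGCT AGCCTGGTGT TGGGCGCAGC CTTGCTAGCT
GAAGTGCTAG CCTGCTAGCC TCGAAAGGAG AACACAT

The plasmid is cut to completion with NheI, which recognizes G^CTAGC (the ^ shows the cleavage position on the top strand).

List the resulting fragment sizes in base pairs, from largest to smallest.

26, 26, 25, 12, 8 bp

NheI sites (GCTAGC) start at positions 3, 28, 54, 66, 74.
NheI cuts after the first base of each site, so after positions 3, 28, 54, 66, 74.
Circular molecule, 5 cuts → 5 fragments:
  4–28 → 25 bp
  29–54 → 26 bp
  55–66 → 12 bp
  67–74 → 8 bp
  75–97 then 1–3 → 23 + 3 = 26 bp
Sorted largest to smallest: 26, 26, 25, 12, 8 bp.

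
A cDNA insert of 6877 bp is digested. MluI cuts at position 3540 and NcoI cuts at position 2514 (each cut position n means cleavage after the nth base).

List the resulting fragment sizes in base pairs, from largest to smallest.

Combined cut positions (sorted): 2514, 3540.
Linear molecule, 2 cuts → 3 fragments:
  2514 − 0 = 2514 bp
  3540 − 2514 = 1026 bp
  6877 − 3540 = 3337 bp
Sorted largest to smallest: 3337, 2514, 1026 bp.

3337, 2514, 1026 bp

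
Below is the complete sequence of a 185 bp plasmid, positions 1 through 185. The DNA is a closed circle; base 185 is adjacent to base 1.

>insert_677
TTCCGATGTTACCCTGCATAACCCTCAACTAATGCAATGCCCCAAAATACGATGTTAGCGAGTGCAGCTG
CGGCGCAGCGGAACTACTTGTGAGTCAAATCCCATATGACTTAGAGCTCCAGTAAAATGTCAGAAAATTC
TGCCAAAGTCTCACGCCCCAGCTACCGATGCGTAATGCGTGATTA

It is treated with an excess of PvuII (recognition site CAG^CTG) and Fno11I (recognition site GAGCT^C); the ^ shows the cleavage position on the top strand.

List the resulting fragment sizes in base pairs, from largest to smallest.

134, 51 bp

The PvuII site (CAGCTG) starts at position 65.
PvuII cuts after base 3 of each site, so after position 67.
The Fno11I site (GAGCTC) starts at position 114.
Fno11I cuts after base 5 of each site (before the last base), so after position 118.
Combined cut positions: 67, 118.
Circular molecule, 2 cuts → 2 fragments:
  68–118 → 51 bp
  119–185 then 1–67 → 67 + 67 = 134 bp
Sorted largest to smallest: 134, 51 bp.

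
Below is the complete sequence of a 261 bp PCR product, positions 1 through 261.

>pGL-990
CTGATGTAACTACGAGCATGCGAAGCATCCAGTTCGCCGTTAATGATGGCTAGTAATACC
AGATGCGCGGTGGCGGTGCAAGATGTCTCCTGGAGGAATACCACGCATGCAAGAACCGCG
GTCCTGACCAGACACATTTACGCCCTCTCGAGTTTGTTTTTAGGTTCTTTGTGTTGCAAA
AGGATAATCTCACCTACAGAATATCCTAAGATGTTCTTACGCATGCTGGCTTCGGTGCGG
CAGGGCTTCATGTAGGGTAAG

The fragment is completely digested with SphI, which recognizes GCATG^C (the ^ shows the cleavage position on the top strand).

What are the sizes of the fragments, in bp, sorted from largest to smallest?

SphI sites (GCATGC) start at positions 16, 105, 221.
SphI cuts after base 5 of each site (before the last base), so after positions 20, 109, 225.
Linear molecule, 3 cuts → 4 fragments:
  1–20 → 20 bp
  21–109 → 89 bp
  110–225 → 116 bp
  226–261 → 36 bp
Sorted largest to smallest: 116, 89, 36, 20 bp.

116, 89, 36, 20 bp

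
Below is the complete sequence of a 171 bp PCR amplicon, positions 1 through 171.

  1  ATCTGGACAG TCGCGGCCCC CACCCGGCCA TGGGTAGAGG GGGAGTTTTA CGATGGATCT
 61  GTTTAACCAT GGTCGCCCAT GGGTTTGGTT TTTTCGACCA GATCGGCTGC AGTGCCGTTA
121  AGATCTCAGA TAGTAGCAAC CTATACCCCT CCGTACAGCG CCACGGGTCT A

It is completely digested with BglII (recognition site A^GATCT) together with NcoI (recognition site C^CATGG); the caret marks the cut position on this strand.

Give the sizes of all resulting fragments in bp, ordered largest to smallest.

The BglII site (AGATCT) starts at position 121.
BglII cuts after the first base of each site, so after position 121.
NcoI sites (CCATGG) start at positions 28, 67, 77.
NcoI cuts after the first base of each site, so after positions 28, 67, 77.
Combined cut positions: 28, 67, 77, 121.
Linear molecule, 4 cuts → 5 fragments:
  1–28 → 28 bp
  29–67 → 39 bp
  68–77 → 10 bp
  78–121 → 44 bp
  122–171 → 50 bp
Sorted largest to smallest: 50, 44, 39, 28, 10 bp.

50, 44, 39, 28, 10 bp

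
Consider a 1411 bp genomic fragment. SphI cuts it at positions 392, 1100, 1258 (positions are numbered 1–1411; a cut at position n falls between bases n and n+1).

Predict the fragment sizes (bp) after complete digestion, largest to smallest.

708, 392, 158, 153 bp

Linear molecule, 3 cuts → 4 fragments:
  392 − 0 = 392 bp
  1100 − 392 = 708 bp
  1258 − 1100 = 158 bp
  1411 − 1258 = 153 bp
Sorted largest to smallest: 708, 392, 158, 153 bp.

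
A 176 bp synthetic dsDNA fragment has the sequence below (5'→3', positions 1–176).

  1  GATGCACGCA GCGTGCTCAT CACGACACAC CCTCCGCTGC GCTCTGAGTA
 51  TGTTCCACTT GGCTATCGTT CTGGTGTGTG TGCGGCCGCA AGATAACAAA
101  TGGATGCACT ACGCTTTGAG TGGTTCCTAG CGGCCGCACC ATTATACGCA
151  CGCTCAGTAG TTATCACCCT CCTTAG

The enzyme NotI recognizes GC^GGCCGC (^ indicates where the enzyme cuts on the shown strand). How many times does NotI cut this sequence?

GCGGCCGC occurs starting at positions 82, 130.
NotI cuts at 2 sites.

2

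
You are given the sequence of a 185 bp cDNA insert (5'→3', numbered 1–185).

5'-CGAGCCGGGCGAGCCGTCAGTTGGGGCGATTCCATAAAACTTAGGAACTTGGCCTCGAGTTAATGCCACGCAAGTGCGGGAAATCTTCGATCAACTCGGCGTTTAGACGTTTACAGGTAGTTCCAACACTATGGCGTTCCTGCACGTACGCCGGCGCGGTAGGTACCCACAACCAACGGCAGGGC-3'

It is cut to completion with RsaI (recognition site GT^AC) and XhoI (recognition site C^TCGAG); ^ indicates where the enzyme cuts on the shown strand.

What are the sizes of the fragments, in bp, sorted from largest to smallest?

93, 54, 21, 17 bp

RsaI sites (GTAC) start at positions 146, 163.
RsaI cuts after base 2 of each site, so after positions 147, 164.
The XhoI site (CTCGAG) starts at position 54.
XhoI cuts after the first base of each site, so after position 54.
Combined cut positions: 54, 147, 164.
Linear molecule, 3 cuts → 4 fragments:
  1–54 → 54 bp
  55–147 → 93 bp
  148–164 → 17 bp
  165–185 → 21 bp
Sorted largest to smallest: 93, 54, 21, 17 bp.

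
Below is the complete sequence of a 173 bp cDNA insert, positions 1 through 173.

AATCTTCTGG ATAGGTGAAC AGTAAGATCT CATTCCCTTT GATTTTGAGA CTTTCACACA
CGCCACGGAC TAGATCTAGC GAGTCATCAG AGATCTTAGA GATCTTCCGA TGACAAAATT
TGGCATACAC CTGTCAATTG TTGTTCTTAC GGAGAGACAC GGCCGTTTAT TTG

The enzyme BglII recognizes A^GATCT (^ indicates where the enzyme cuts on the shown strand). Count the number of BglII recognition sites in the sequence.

AGATCT occurs starting at positions 25, 72, 91, 100.
BglII cuts at 4 sites.

4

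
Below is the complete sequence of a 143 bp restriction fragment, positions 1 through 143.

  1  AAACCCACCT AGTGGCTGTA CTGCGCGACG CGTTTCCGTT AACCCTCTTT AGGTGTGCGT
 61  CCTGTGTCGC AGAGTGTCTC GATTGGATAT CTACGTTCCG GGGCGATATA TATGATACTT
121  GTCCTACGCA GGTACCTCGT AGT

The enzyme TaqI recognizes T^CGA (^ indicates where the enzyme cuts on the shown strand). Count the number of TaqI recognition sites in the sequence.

TCGA occurs starting at position 79.
TaqI cuts at 1 site.

1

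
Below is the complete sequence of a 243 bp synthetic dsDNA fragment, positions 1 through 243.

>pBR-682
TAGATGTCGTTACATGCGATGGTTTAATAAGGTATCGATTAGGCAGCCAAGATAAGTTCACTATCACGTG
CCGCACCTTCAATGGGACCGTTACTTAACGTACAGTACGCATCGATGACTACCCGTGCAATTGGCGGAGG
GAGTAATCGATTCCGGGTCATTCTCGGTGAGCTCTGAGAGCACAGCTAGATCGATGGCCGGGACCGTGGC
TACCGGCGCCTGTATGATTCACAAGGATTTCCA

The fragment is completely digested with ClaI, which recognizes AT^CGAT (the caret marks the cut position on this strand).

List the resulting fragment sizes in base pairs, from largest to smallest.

ClaI sites (ATCGAT) start at positions 34, 111, 146, 190.
ClaI cuts after base 2 of each site, so after positions 35, 112, 147, 191.
Linear molecule, 4 cuts → 5 fragments:
  1–35 → 35 bp
  36–112 → 77 bp
  113–147 → 35 bp
  148–191 → 44 bp
  192–243 → 52 bp
Sorted largest to smallest: 77, 52, 44, 35, 35 bp.

77, 52, 44, 35, 35 bp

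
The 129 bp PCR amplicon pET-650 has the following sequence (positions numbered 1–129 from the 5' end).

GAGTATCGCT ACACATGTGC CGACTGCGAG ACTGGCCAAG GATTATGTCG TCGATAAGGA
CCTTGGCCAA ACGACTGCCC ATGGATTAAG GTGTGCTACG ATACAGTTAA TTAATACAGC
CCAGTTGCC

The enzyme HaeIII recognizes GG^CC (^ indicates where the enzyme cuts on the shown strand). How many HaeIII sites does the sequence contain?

2

GGCC occurs starting at positions 34, 65.
HaeIII cuts at 2 sites.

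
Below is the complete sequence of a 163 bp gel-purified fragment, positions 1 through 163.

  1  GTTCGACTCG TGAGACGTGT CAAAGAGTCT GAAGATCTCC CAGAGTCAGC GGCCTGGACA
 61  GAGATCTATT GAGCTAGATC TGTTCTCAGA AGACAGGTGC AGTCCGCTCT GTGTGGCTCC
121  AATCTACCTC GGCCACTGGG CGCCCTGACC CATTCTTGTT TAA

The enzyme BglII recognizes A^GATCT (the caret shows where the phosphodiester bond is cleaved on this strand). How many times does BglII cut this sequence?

3

AGATCT occurs starting at positions 33, 62, 76.
BglII cuts at 3 sites.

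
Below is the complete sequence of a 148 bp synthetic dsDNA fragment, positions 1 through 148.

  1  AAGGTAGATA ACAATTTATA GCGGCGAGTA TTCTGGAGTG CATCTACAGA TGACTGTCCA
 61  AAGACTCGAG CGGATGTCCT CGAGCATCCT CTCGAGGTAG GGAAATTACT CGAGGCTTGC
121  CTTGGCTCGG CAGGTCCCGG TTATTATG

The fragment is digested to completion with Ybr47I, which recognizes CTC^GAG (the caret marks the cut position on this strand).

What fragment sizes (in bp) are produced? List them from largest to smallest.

Ybr47I sites (CTCGAG) start at positions 65, 79, 91, 109.
Ybr47I cuts after base 3 of each site, so after positions 67, 81, 93, 111.
Linear molecule, 4 cuts → 5 fragments:
  1–67 → 67 bp
  68–81 → 14 bp
  82–93 → 12 bp
  94–111 → 18 bp
  112–148 → 37 bp
Sorted largest to smallest: 67, 37, 18, 14, 12 bp.

67, 37, 18, 14, 12 bp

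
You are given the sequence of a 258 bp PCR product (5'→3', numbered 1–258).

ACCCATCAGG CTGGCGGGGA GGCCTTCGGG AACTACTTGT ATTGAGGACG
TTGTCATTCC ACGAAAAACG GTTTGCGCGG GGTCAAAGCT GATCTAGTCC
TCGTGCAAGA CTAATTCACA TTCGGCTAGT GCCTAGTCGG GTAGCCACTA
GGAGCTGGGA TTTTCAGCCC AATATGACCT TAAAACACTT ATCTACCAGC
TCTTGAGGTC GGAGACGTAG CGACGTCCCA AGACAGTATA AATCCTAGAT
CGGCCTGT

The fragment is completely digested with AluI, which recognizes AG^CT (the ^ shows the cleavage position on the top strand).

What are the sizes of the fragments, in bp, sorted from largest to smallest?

88, 66, 59, 45 bp

AluI sites (AGCT) start at positions 87, 153, 198.
AluI cuts after base 2 of each site, so after positions 88, 154, 199.
Linear molecule, 3 cuts → 4 fragments:
  1–88 → 88 bp
  89–154 → 66 bp
  155–199 → 45 bp
  200–258 → 59 bp
Sorted largest to smallest: 88, 66, 59, 45 bp.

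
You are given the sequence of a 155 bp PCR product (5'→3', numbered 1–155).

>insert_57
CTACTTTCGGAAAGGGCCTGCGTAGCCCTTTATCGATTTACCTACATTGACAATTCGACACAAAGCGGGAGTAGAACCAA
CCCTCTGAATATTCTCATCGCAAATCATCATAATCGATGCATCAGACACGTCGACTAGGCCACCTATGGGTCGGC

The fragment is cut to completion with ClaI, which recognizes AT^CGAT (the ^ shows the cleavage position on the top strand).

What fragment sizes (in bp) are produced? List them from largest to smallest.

ClaI sites (ATCGAT) start at positions 32, 113.
ClaI cuts after base 2 of each site, so after positions 33, 114.
Linear molecule, 2 cuts → 3 fragments:
  1–33 → 33 bp
  34–114 → 81 bp
  115–155 → 41 bp
Sorted largest to smallest: 81, 41, 33 bp.

81, 41, 33 bp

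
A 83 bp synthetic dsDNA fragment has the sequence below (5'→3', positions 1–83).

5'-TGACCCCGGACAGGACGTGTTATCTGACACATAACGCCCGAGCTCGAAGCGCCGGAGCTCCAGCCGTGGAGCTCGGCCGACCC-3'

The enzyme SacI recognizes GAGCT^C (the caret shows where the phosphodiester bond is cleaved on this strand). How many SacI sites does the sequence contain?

GAGCTC occurs starting at positions 40, 55, 69.
SacI cuts at 3 sites.

3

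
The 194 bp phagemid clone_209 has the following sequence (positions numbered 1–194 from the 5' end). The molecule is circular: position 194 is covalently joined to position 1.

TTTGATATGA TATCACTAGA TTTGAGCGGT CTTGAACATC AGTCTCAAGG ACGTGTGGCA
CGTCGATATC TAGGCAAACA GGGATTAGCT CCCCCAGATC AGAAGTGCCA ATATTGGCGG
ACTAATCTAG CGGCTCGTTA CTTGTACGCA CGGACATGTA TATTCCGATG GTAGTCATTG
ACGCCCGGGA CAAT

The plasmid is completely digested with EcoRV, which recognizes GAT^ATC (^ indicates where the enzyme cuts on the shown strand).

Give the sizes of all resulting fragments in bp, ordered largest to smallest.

EcoRV sites (GATATC) start at positions 9, 65.
EcoRV cuts after base 3 of each site, so after positions 11, 67.
Circular molecule, 2 cuts → 2 fragments:
  12–67 → 56 bp
  68–194 then 1–11 → 127 + 11 = 138 bp
Sorted largest to smallest: 138, 56 bp.

138, 56 bp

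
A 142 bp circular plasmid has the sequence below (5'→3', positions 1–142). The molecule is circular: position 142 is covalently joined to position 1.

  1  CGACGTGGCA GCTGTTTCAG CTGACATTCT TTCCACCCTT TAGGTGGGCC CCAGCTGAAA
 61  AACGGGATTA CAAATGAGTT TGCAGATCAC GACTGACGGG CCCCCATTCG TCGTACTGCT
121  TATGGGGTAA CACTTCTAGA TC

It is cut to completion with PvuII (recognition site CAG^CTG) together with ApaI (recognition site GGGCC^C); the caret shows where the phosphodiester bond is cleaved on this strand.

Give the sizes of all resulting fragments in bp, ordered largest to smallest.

51, 48, 30, 9, 4 bp

PvuII sites (CAGCTG) start at positions 9, 18, 52.
PvuII cuts after base 3 of each site, so after positions 11, 20, 54.
ApaI sites (GGGCCC) start at positions 46, 98.
ApaI cuts after base 5 of each site (before the last base), so after positions 50, 102.
Combined cut positions: 11, 20, 50, 54, 102.
Circular molecule, 5 cuts → 5 fragments:
  12–20 → 9 bp
  21–50 → 30 bp
  51–54 → 4 bp
  55–102 → 48 bp
  103–142 then 1–11 → 40 + 11 = 51 bp
Sorted largest to smallest: 51, 48, 30, 9, 4 bp.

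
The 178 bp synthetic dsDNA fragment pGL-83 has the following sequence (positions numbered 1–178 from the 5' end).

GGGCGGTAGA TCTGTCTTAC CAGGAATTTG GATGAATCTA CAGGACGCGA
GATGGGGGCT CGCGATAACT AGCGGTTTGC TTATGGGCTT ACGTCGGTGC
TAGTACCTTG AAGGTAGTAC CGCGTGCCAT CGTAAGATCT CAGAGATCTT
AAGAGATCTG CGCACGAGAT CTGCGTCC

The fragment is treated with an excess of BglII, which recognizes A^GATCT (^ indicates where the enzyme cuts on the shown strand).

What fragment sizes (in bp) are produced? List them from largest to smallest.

127, 13, 11, 10, 9, 8 bp

BglII sites (AGATCT) start at positions 8, 135, 144, 154, 167.
BglII cuts after the first base of each site, so after positions 8, 135, 144, 154, 167.
Linear molecule, 5 cuts → 6 fragments:
  1–8 → 8 bp
  9–135 → 127 bp
  136–144 → 9 bp
  145–154 → 10 bp
  155–167 → 13 bp
  168–178 → 11 bp
Sorted largest to smallest: 127, 13, 11, 10, 9, 8 bp.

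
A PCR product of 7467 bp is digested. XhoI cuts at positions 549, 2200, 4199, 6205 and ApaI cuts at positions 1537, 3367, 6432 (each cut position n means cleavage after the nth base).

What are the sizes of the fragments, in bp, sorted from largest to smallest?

2006, 1167, 1035, 988, 832, 663, 549, 227 bp

Combined cut positions (sorted): 549, 1537, 2200, 3367, 4199, 6205, 6432.
Linear molecule, 7 cuts → 8 fragments:
  549 − 0 = 549 bp
  1537 − 549 = 988 bp
  2200 − 1537 = 663 bp
  3367 − 2200 = 1167 bp
  4199 − 3367 = 832 bp
  6205 − 4199 = 2006 bp
  6432 − 6205 = 227 bp
  7467 − 6432 = 1035 bp
Sorted largest to smallest: 2006, 1167, 1035, 988, 832, 663, 549, 227 bp.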